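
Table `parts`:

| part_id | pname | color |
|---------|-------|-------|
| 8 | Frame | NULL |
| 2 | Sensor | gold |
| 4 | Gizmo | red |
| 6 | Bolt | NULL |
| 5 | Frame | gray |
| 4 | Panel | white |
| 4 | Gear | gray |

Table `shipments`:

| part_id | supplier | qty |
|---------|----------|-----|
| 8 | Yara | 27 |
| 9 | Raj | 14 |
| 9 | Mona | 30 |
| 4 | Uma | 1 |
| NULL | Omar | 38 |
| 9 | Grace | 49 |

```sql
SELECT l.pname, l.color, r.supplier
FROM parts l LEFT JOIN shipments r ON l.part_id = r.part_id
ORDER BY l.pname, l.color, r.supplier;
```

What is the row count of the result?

7

LEFT JOIN keeps every row from `parts`; unmatched rows get NULL for `shipments`'s columns.
Matching on l.part_id = r.part_id. A NULL in a compared column never satisfies the condition.
Matched pairs: 4; unmatched l rows kept: 3.
Total: 4 matched + 3 padded = 7 rows.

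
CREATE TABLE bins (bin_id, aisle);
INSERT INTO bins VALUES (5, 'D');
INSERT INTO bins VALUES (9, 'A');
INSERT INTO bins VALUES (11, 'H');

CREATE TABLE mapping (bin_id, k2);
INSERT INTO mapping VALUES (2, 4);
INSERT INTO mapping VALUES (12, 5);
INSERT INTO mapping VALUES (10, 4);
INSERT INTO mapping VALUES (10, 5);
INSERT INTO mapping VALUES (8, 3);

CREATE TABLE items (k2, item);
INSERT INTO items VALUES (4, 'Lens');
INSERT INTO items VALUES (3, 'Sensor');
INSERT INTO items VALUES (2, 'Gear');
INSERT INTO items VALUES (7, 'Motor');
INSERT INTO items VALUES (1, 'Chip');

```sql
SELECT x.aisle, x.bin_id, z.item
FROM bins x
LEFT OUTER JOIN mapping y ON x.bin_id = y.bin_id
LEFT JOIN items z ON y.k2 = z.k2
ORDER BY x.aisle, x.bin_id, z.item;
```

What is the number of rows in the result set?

3

Evaluate left to right. First `bins x LEFT JOIN mapping y` on bin_id: 3 row(s).
Then LEFT JOIN `items z` on k2: each of those 3 rows is kept; rows whose y.k2 has no match in z get NULL for z's columns.
Result: 3 row(s).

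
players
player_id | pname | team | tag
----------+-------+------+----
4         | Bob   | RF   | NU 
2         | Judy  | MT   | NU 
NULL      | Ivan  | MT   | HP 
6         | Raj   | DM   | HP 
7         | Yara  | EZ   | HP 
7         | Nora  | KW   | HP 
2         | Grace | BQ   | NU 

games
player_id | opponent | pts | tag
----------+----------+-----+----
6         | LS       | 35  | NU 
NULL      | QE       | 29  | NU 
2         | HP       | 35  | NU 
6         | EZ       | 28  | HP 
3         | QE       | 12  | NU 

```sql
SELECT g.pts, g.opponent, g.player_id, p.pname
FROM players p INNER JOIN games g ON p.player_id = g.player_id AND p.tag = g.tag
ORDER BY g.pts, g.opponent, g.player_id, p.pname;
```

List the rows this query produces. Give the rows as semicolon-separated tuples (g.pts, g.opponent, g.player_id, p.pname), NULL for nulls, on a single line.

INNER JOIN keeps only pairs where the ON condition holds.
Matching on p.player_id = g.player_id AND p.tag = g.tag. A NULL in a compared column never satisfies the condition.
Matched pairs: 3.

(28, EZ, 6, Raj); (35, HP, 2, Grace); (35, HP, 2, Judy)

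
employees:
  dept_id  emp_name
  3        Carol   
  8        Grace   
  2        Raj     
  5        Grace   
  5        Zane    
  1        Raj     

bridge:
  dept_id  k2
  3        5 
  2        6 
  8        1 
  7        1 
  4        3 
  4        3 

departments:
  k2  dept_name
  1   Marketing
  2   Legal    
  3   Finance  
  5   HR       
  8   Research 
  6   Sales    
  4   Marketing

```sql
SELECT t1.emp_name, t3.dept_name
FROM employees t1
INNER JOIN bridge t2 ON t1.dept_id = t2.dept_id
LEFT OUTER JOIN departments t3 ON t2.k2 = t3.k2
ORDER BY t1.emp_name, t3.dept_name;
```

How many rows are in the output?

Evaluate left to right. First `employees t1 INNER JOIN bridge t2` on dept_id: 3 row(s).
Then LEFT JOIN `departments t3` on k2: each of those 3 rows is kept; rows whose t2.k2 has no match in t3 get NULL for t3's columns.
Result: 3 row(s).

3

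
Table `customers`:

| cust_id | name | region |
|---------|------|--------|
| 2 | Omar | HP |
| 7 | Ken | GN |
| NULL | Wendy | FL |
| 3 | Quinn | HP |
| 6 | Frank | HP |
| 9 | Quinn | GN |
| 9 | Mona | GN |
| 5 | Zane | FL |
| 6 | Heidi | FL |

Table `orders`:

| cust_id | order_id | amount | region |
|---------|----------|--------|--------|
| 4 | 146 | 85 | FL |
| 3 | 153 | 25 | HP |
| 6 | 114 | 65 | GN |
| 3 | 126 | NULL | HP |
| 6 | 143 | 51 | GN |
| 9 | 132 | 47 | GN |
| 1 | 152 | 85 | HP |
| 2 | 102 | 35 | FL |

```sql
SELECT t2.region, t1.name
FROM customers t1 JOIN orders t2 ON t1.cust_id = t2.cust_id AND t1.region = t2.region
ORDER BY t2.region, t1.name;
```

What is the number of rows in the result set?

4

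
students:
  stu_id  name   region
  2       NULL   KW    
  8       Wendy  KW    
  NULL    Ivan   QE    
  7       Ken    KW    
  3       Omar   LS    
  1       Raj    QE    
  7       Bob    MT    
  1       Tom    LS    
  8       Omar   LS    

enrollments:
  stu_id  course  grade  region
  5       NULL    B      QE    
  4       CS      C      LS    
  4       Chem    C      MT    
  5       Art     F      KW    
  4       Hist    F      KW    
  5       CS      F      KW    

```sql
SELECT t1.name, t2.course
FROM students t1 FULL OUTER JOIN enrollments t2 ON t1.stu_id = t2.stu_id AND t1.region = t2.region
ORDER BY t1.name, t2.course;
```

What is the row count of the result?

15

FULL OUTER JOIN keeps every row from both sides; unmatched rows get NULL for the other side's columns.
Matching on t1.stu_id = t2.stu_id AND t1.region = t2.region. A NULL in a compared column never satisfies the condition.
Matched pairs: 0; unmatched t1 rows kept: 9; unmatched t2 rows kept: 6.
Total: 0 matched + 15 padded = 15 rows.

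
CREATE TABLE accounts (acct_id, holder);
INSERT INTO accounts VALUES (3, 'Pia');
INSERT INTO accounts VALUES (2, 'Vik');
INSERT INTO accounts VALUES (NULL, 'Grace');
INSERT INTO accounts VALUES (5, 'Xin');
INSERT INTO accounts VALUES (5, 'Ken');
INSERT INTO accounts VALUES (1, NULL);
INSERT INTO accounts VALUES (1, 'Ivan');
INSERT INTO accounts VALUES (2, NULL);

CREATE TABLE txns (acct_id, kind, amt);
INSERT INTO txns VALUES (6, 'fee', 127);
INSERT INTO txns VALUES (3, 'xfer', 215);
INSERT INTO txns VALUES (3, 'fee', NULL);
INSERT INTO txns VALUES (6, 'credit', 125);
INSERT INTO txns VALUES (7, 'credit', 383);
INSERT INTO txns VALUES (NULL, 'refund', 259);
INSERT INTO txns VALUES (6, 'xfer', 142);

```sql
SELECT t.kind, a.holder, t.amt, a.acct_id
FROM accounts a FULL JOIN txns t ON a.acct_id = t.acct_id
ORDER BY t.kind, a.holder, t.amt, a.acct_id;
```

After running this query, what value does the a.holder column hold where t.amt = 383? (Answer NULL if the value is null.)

NULL

FULL OUTER JOIN keeps every row from both sides; unmatched rows get NULL for the other side's columns.
Matching on a.acct_id = t.acct_id. A NULL in a compared column never satisfies the condition.
- acct_id=3: 2 matching t row(s), so 2 row(s) emitted.
- acct_id=2: no t row matches, row kept with t columns NULL.
- acct_id=NULL: no t row matches, row kept with t columns NULL.
- acct_id=5: no t row matches, row kept with t columns NULL.
- acct_id=5: no t row matches, row kept with t columns NULL.
- acct_id=1: no t row matches, row kept with t columns NULL.
- acct_id=1: no t row matches, row kept with t columns NULL.
- acct_id=2: no t row matches, row kept with t columns NULL.
- 5 t row(s) had no a match → kept, a columns NULL.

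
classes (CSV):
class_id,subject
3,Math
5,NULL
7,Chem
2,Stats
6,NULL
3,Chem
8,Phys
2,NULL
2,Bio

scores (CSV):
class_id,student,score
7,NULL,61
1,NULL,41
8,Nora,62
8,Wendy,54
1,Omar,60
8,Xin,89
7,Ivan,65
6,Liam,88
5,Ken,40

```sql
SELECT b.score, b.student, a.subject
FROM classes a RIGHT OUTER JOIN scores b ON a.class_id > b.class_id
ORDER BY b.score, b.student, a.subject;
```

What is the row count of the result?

RIGHT JOIN keeps every row from `scores`; unmatched rows get NULL for `classes`'s columns.
Matching on a.class_id > b.class_id.
- a (class_id=3) pairs with 2 row(s) of b.
- a (class_id=5) pairs with 2 row(s) of b.
- a (class_id=7) pairs with 4 row(s) of b.
- a (class_id=2) pairs with 2 row(s) of b.
- a (class_id=6) pairs with 3 row(s) of b.
- a (class_id=3) pairs with 2 row(s) of b.
- a (class_id=8) pairs with 6 row(s) of b.
- a (class_id=2) pairs with 2 row(s) of b.
- a (class_id=2) pairs with 2 row(s) of b.
- plus 3 unmatched b row(s), each kept with NULL a columns.
Total: 25 matched + 3 padded = 28 rows.

28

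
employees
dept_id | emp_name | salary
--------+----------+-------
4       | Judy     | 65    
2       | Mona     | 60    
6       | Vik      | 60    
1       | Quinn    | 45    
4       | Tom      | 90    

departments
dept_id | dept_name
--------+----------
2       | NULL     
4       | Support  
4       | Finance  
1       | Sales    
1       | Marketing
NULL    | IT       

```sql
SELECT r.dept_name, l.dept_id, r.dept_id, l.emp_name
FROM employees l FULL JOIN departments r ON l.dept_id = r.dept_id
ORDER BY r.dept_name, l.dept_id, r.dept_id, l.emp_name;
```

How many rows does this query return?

FULL OUTER JOIN keeps every row from both sides; unmatched rows get NULL for the other side's columns.
Matching on l.dept_id = r.dept_id. A NULL in a compared column never satisfies the condition.
- l[0] dept_id=4 → 2 match(es) in r → 2 row(s).
- l[1] dept_id=2 → 1 match(es) in r → 1 row(s).
- l[2] dept_id=6 → no match; kept with NULLs on the r side.
- l[3] dept_id=1 → 2 match(es) in r → 2 row(s).
- l[4] dept_id=4 → 2 match(es) in r → 2 row(s).
- 1 row(s) from r found no l partner → padded with NULL.
Total: 7 matched + 2 padded = 9 rows.

9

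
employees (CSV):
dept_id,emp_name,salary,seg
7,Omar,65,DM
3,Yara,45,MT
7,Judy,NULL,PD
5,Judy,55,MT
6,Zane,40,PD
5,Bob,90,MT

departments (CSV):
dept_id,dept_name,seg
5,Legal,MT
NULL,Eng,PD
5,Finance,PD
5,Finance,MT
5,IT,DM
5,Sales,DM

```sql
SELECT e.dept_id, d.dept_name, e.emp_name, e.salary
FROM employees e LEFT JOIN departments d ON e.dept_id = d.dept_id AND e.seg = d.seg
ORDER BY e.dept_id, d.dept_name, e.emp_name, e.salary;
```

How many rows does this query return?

8

LEFT JOIN keeps every row from `employees`; unmatched rows get NULL for `departments`'s columns.
Matching on e.dept_id = d.dept_id AND e.seg = d.seg. A NULL in a compared column never satisfies the condition.
- e[0] dept_id=7, seg=DM → no match; kept with NULLs on the d side.
- e[1] dept_id=3, seg=MT → no match; kept with NULLs on the d side.
- e[2] dept_id=7, seg=PD → no match; kept with NULLs on the d side.
- e[3] dept_id=5, seg=MT → 2 match(es) in d → 2 row(s).
- e[4] dept_id=6, seg=PD → no match; kept with NULLs on the d side.
- e[5] dept_id=5, seg=MT → 2 match(es) in d → 2 row(s).
Total: 4 matched + 4 padded = 8 rows.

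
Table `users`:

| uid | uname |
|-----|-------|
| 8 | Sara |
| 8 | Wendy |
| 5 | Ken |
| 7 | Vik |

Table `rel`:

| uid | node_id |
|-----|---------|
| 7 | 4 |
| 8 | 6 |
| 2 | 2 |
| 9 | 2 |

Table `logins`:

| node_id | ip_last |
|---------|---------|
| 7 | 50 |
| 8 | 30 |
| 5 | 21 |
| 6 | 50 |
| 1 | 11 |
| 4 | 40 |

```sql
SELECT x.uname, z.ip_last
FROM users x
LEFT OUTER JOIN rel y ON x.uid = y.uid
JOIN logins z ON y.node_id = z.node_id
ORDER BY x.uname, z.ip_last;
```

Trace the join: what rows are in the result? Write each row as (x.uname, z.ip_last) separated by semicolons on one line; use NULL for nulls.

(Sara, 50); (Vik, 40); (Wendy, 50)

Joins associate left-to-right: users LEFT JOIN rel on uid gives 4 intermediate row(s).
Then INNER JOIN `logins z` on node_id: keep only rows whose y.node_id appears in z.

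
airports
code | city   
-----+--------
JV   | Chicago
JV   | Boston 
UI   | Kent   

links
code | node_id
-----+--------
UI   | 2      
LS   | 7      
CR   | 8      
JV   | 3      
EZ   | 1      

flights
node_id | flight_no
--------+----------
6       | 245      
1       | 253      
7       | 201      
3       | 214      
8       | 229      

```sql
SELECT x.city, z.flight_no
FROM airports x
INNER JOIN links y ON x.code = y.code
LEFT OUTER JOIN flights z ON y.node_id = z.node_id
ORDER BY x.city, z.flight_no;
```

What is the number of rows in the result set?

Joins associate left-to-right: airports INNER JOIN links on code gives 3 intermediate row(s).
Then LEFT JOIN `flights z` on node_id: each of those 3 rows is kept; rows whose y.node_id has no match in z get NULL for z's columns.
Result: 3 row(s).

3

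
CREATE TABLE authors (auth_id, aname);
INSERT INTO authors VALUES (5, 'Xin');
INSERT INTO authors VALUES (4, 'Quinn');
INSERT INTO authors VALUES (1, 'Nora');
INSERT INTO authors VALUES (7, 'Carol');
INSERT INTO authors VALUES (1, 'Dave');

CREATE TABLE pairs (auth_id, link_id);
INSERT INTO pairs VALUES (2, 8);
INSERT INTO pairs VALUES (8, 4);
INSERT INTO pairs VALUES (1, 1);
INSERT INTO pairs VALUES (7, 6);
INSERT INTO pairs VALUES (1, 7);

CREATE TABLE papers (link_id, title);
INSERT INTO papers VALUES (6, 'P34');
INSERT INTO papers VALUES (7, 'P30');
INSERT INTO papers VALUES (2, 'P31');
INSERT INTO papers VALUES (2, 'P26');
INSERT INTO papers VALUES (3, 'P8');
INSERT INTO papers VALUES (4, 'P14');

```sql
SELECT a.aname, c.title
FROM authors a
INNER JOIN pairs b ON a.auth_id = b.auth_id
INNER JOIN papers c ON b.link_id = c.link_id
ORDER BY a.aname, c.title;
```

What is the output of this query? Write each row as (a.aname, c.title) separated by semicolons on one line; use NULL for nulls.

(Carol, P34); (Dave, P30); (Nora, P30)

Step 1 — a INNER JOIN b on auth_id → 5 row(s).
Then INNER JOIN `papers c` on link_id: keep only rows whose b.link_id appears in c.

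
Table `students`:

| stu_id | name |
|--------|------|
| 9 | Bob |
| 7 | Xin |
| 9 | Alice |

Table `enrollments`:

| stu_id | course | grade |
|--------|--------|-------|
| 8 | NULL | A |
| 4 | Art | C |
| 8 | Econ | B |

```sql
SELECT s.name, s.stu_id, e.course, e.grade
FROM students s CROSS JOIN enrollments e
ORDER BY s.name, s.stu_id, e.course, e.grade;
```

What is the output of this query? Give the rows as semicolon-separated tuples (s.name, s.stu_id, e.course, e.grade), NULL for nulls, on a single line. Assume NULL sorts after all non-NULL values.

CROSS JOIN pairs every row of `students` with every row of `enrollments`: 3 × 3 = 9 rows.
After projecting and ordering:
s.name | s.stu_id | e.course | e.grade
Alice | 9 | Art | C
Alice | 9 | Econ | B
Alice | 9 | NULL | A
Bob | 9 | Art | C
Bob | 9 | Econ | B
Bob | 9 | NULL | A
Xin | 7 | Art | C
Xin | 7 | Econ | B
Xin | 7 | NULL | A

(Alice, 9, Art, C); (Alice, 9, Econ, B); (Alice, 9, NULL, A); (Bob, 9, Art, C); (Bob, 9, Econ, B); (Bob, 9, NULL, A); (Xin, 7, Art, C); (Xin, 7, Econ, B); (Xin, 7, NULL, A)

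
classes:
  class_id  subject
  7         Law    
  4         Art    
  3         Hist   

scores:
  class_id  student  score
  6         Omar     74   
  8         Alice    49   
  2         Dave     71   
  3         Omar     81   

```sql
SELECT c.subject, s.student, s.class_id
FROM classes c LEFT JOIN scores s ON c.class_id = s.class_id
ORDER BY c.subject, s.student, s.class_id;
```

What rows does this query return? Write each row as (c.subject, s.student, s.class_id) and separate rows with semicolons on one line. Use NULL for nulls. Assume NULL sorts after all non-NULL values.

(Art, NULL, NULL); (Hist, Omar, 3); (Law, NULL, NULL)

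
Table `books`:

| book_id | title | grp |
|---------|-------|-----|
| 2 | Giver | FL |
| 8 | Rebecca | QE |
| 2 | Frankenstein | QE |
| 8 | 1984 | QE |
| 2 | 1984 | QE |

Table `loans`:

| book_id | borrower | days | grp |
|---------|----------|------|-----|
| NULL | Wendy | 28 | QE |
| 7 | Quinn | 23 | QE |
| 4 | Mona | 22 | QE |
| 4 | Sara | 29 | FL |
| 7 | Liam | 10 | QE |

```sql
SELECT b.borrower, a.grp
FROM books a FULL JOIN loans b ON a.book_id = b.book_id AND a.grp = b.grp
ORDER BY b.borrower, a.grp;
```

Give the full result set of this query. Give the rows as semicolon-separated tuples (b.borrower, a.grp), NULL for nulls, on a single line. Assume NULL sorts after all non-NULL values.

FULL OUTER JOIN keeps every row from both sides; unmatched rows get NULL for the other side's columns.
Matching on a.book_id = b.book_id AND a.grp = b.grp. A NULL in a compared column never satisfies the condition.
- a (book_id=2, grp=FL) has no partner → padded with NULL.
- a (book_id=8, grp=QE) has no partner → padded with NULL.
- a (book_id=2, grp=QE) has no partner → padded with NULL.
- a (book_id=8, grp=QE) has no partner → padded with NULL.
- a (book_id=2, grp=QE) has no partner → padded with NULL.
- plus 5 unmatched b row(s), each kept with NULL a columns.
After projecting and ordering:
b.borrower | a.grp
Liam | NULL
Mona | NULL
Quinn | NULL
Sara | NULL
Wendy | NULL
NULL | FL
NULL | QE
NULL | QE
NULL | QE
NULL | QE

(Liam, NULL); (Mona, NULL); (Quinn, NULL); (Sara, NULL); (Wendy, NULL); (NULL, FL); (NULL, QE); (NULL, QE); (NULL, QE); (NULL, QE)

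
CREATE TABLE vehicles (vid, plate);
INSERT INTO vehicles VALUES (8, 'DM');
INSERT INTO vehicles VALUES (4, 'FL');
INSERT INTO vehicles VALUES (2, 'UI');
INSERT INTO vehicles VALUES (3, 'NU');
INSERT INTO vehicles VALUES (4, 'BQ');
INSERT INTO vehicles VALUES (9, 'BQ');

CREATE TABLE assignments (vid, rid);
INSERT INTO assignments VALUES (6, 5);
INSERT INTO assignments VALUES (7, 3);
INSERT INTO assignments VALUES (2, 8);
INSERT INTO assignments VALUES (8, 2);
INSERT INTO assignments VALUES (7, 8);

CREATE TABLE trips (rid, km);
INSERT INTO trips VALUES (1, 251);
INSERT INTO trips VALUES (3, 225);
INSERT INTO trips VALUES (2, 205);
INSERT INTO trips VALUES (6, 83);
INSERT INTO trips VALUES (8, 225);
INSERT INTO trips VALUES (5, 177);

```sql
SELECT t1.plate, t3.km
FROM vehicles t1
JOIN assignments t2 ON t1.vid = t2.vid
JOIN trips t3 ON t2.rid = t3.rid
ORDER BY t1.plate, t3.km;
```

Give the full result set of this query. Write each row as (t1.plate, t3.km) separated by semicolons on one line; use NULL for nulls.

Step 1 — t1 INNER JOIN t2 on vid → 2 row(s).
Then INNER JOIN `trips t3` on rid: keep only rows whose t2.rid appears in t3.

(DM, 205); (UI, 225)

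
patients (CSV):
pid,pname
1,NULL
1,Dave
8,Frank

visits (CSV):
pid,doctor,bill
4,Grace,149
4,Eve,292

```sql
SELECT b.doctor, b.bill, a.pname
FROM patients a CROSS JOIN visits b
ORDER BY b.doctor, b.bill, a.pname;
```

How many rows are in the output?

6

CROSS JOIN pairs every row of `patients` with every row of `visits`: 3 × 2 = 6 rows.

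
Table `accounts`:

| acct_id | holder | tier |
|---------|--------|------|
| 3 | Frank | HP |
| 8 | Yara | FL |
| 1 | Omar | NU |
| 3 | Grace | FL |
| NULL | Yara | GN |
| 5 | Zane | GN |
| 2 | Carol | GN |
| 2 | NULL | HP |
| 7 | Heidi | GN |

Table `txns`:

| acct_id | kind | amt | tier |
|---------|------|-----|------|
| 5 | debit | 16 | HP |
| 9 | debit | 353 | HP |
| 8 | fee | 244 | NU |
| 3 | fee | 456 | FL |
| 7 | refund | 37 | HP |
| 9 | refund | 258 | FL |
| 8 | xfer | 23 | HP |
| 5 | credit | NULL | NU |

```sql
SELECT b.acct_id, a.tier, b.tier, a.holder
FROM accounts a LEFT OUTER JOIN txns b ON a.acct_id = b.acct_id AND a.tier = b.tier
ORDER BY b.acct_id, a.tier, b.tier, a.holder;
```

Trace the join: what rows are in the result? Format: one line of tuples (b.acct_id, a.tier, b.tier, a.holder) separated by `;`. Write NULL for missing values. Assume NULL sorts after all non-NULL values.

LEFT JOIN keeps every row from `accounts`; unmatched rows get NULL for `txns`'s columns.
Matching on a.acct_id = b.acct_id AND a.tier = b.tier. A NULL in a compared column never satisfies the condition.
- a (acct_id=3, tier=HP) has no partner → padded with NULL.
- a (acct_id=8, tier=FL) has no partner → padded with NULL.
- a (acct_id=1, tier=NU) has no partner → padded with NULL.
- a (acct_id=3, tier=FL) pairs with 1 row(s) of b.
- a (acct_id=NULL, tier=GN) has no partner → padded with NULL.
- a (acct_id=5, tier=GN) has no partner → padded with NULL.
- a (acct_id=2, tier=GN) has no partner → padded with NULL.
- a (acct_id=2, tier=HP) has no partner → padded with NULL.
- a (acct_id=7, tier=GN) has no partner → padded with NULL.
After projecting and ordering:
b.acct_id | a.tier | b.tier | a.holder
3 | FL | FL | Grace
NULL | FL | NULL | Yara
NULL | GN | NULL | Carol
NULL | GN | NULL | Heidi
NULL | GN | NULL | Yara
NULL | GN | NULL | Zane
NULL | HP | NULL | Frank
NULL | HP | NULL | NULL
NULL | NU | NULL | Omar

(3, FL, FL, Grace); (NULL, FL, NULL, Yara); (NULL, GN, NULL, Carol); (NULL, GN, NULL, Heidi); (NULL, GN, NULL, Yara); (NULL, GN, NULL, Zane); (NULL, HP, NULL, Frank); (NULL, HP, NULL, NULL); (NULL, NU, NULL, Omar)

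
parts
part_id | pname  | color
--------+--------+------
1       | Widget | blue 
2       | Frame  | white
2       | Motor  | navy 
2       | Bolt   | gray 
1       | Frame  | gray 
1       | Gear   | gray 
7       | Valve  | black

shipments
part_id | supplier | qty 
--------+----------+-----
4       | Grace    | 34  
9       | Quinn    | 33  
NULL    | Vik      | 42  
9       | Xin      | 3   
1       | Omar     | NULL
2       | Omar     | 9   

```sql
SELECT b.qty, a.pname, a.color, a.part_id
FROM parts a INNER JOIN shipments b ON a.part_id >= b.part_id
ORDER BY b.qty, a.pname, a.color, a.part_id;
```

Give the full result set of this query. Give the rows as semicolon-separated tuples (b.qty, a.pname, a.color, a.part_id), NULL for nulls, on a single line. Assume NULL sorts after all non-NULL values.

(9, Bolt, gray, 2); (9, Frame, white, 2); (9, Motor, navy, 2); (9, Valve, black, 7); (34, Valve, black, 7); (NULL, Bolt, gray, 2); (NULL, Frame, gray, 1); (NULL, Frame, white, 2); (NULL, Gear, gray, 1); (NULL, Motor, navy, 2); (NULL, Valve, black, 7); (NULL, Widget, blue, 1)

INNER JOIN keeps only pairs where the ON condition holds.
Matching on a.part_id >= b.part_id. A NULL in a compared column never satisfies the condition.
- a row (part_id=1): matches 1 b row(s) → 1 output row(s).
- a row (part_id=2): matches 2 b row(s) → 2 output row(s).
- a row (part_id=2): matches 2 b row(s) → 2 output row(s).
- a row (part_id=2): matches 2 b row(s) → 2 output row(s).
- a row (part_id=1): matches 1 b row(s) → 1 output row(s).
- a row (part_id=1): matches 1 b row(s) → 1 output row(s).
- a row (part_id=7): matches 3 b row(s) → 3 output row(s).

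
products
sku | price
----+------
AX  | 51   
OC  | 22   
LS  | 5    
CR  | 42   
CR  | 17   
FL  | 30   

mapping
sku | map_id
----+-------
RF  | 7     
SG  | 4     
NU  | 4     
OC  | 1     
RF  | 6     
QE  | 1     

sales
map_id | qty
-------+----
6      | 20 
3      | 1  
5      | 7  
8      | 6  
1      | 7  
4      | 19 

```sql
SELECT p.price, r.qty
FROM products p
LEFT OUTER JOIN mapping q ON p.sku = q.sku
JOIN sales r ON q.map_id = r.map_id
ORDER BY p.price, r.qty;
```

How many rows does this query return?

1

Evaluate left to right. First `products p LEFT JOIN mapping q` on sku: 6 row(s).
Then INNER JOIN `sales r` on map_id: keep only rows whose q.map_id appears in r.
Result: 1 row(s).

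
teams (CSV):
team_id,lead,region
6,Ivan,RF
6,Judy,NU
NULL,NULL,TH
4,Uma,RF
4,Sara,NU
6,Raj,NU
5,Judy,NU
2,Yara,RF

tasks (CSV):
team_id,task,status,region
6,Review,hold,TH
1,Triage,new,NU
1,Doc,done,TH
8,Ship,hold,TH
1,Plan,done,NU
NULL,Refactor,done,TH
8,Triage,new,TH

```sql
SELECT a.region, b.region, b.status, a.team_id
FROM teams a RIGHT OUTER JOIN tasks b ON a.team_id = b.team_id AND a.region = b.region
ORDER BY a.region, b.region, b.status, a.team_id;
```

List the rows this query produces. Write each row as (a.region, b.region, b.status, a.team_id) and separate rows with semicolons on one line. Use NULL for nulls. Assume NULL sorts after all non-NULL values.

(NULL, NU, done, NULL); (NULL, NU, new, NULL); (NULL, TH, done, NULL); (NULL, TH, done, NULL); (NULL, TH, hold, NULL); (NULL, TH, hold, NULL); (NULL, TH, new, NULL)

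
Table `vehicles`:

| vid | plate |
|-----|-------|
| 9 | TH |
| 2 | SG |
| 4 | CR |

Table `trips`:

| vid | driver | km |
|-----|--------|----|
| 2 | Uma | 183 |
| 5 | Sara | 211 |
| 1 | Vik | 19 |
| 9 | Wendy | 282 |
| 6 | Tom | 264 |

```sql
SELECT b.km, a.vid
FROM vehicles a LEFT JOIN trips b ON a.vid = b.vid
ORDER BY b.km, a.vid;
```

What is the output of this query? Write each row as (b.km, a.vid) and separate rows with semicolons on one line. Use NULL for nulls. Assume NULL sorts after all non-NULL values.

(183, 2); (282, 9); (NULL, 4)

LEFT JOIN keeps every row from `vehicles`; unmatched rows get NULL for `trips`'s columns.
Matching on a.vid = b.vid.
- a (vid=9) pairs with 1 row(s) of b.
- a (vid=2) pairs with 1 row(s) of b.
- a (vid=4) has no partner → padded with NULL.
After projecting and ordering:
b.km | a.vid
183 | 2
282 | 9
NULL | 4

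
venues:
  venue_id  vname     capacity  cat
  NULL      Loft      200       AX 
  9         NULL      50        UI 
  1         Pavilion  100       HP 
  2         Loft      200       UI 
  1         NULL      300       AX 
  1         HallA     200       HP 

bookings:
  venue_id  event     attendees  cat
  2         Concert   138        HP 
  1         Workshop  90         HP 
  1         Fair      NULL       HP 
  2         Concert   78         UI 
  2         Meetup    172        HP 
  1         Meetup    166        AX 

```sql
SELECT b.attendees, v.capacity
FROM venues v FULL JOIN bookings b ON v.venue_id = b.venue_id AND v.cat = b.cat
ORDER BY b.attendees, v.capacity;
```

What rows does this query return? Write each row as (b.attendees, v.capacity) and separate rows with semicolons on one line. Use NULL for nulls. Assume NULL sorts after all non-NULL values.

(78, 200); (90, 100); (90, 200); (138, NULL); (166, 300); (172, NULL); (NULL, 50); (NULL, 100); (NULL, 200); (NULL, 200)

FULL OUTER JOIN keeps every row from both sides; unmatched rows get NULL for the other side's columns.
Matching on v.venue_id = b.venue_id AND v.cat = b.cat. A NULL in a compared column never satisfies the condition.
Matched pairs: 6; unmatched v rows kept: 2; unmatched b rows kept: 2.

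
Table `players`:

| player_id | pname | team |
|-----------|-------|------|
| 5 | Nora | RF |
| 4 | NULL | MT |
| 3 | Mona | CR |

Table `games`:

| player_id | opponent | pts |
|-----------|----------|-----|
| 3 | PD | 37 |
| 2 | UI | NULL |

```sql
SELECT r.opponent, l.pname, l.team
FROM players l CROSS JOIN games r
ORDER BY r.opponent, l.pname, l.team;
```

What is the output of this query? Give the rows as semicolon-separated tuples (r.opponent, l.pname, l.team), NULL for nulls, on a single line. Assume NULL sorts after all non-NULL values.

(PD, Mona, CR); (PD, Nora, RF); (PD, NULL, MT); (UI, Mona, CR); (UI, Nora, RF); (UI, NULL, MT)

CROSS JOIN pairs every row of `players` with every row of `games`: 3 × 2 = 6 rows.
After projecting and ordering:
r.opponent | l.pname | l.team
PD | Mona | CR
PD | Nora | RF
PD | NULL | MT
UI | Mona | CR
UI | Nora | RF
UI | NULL | MT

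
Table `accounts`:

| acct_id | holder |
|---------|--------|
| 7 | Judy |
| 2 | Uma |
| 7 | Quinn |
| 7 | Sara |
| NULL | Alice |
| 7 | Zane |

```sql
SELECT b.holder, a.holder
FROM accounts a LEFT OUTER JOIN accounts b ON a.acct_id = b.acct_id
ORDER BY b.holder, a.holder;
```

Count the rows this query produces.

18

LEFT JOIN keeps every row from `accounts a`; unmatched rows get NULL for `accounts b`'s columns.
Matching on a.acct_id = b.acct_id. A NULL in a compared column never satisfies the condition.
- a row (acct_id=7): matches 4 b row(s) → 4 output row(s).
- a row (acct_id=2): matches 1 b row(s) → 1 output row(s).
- a row (acct_id=7): matches 4 b row(s) → 4 output row(s).
- a row (acct_id=7): matches 4 b row(s) → 4 output row(s).
- a row (acct_id=NULL): no match → kept, b columns NULL.
- a row (acct_id=7): matches 4 b row(s) → 4 output row(s).
Total: 17 matched + 1 padded = 18 rows.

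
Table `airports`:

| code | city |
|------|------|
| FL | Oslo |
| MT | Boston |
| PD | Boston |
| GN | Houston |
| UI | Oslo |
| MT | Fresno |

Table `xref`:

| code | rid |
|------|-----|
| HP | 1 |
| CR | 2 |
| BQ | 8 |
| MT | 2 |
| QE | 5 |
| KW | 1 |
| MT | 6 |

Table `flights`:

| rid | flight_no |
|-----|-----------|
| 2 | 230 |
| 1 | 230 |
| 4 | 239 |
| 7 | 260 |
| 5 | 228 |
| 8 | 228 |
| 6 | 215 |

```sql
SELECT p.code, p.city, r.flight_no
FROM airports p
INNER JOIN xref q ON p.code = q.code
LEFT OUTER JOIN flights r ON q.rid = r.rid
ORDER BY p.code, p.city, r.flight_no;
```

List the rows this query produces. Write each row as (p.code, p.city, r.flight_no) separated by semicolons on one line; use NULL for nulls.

Joins associate left-to-right: airports INNER JOIN xref on code gives 4 intermediate row(s).
Then LEFT JOIN `flights r` on rid: each of those 4 rows is kept; rows whose q.rid has no match in r get NULL for r's columns.

(MT, Boston, 215); (MT, Boston, 230); (MT, Fresno, 215); (MT, Fresno, 230)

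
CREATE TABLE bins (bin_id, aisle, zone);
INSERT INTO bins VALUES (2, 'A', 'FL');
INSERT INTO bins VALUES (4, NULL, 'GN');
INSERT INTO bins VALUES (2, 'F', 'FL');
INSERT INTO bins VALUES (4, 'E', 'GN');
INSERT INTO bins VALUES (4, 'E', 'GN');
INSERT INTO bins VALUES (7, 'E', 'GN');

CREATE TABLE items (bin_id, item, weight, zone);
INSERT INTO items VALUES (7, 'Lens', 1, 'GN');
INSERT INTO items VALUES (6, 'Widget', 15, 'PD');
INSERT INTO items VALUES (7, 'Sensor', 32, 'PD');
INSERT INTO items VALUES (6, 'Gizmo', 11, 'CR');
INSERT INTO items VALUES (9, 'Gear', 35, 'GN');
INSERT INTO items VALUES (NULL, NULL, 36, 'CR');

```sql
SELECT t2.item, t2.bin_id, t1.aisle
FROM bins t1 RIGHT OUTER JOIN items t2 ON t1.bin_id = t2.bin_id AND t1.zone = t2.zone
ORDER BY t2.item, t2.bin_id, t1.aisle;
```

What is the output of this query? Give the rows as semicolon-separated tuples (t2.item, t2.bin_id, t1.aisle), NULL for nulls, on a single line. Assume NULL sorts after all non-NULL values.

RIGHT JOIN keeps every row from `items`; unmatched rows get NULL for `bins`'s columns.
Matching on t1.bin_id = t2.bin_id AND t1.zone = t2.zone. A NULL in a compared column never satisfies the condition.
Matched pairs: 1; unmatched t2 rows kept: 5.

(Gear, 9, NULL); (Gizmo, 6, NULL); (Lens, 7, E); (Sensor, 7, NULL); (Widget, 6, NULL); (NULL, NULL, NULL)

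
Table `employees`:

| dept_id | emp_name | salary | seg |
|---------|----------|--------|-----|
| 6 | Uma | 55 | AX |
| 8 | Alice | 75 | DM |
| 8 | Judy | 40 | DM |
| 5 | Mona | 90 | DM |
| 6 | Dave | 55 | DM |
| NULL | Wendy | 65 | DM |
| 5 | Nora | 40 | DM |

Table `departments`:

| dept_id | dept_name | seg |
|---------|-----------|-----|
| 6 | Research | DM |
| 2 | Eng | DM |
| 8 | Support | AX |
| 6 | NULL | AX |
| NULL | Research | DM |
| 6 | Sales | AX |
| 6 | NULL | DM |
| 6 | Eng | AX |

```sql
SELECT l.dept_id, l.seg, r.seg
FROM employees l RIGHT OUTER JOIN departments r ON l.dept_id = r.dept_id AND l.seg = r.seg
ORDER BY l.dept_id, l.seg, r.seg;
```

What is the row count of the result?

RIGHT JOIN keeps every row from `departments`; unmatched rows get NULL for `employees`'s columns.
Matching on l.dept_id = r.dept_id AND l.seg = r.seg. A NULL in a compared column never satisfies the condition.
Matched pairs: 5; unmatched r rows kept: 3.
Total: 5 matched + 3 padded = 8 rows.

8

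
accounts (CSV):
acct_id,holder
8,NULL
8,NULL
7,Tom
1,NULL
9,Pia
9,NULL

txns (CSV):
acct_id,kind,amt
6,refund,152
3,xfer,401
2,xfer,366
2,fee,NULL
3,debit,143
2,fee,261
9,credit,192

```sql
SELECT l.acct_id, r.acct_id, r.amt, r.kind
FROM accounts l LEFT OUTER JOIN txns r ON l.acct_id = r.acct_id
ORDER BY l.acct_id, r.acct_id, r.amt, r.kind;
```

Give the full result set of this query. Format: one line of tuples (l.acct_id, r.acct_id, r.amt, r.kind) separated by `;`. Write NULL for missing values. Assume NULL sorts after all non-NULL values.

LEFT JOIN keeps every row from `accounts`; unmatched rows get NULL for `txns`'s columns.
Matching on l.acct_id = r.acct_id.
- l row (acct_id=8): no match → kept, r columns NULL.
- l row (acct_id=8): no match → kept, r columns NULL.
- l row (acct_id=7): no match → kept, r columns NULL.
- l row (acct_id=1): no match → kept, r columns NULL.
- l row (acct_id=9): matches 1 r row(s) → 1 output row(s).
- l row (acct_id=9): matches 1 r row(s) → 1 output row(s).
After projecting and ordering:
l.acct_id | r.acct_id | r.amt | r.kind
1 | NULL | NULL | NULL
7 | NULL | NULL | NULL
8 | NULL | NULL | NULL
8 | NULL | NULL | NULL
9 | 9 | 192 | credit
9 | 9 | 192 | credit

(1, NULL, NULL, NULL); (7, NULL, NULL, NULL); (8, NULL, NULL, NULL); (8, NULL, NULL, NULL); (9, 9, 192, credit); (9, 9, 192, credit)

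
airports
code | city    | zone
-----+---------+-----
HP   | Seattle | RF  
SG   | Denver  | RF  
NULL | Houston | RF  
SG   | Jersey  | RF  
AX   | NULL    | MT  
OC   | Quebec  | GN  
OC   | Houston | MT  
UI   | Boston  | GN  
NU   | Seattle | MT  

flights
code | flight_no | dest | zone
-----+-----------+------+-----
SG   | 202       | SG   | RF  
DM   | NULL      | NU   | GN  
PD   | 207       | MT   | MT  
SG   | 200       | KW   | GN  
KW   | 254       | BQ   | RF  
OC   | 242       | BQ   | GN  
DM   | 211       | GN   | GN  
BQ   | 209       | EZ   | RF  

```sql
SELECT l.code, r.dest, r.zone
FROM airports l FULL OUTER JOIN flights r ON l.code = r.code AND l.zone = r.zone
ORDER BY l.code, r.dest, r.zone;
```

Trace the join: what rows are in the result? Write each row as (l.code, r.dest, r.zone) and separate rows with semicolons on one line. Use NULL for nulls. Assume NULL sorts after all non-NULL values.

FULL OUTER JOIN keeps every row from both sides; unmatched rows get NULL for the other side's columns.
Matching on l.code = r.code AND l.zone = r.zone. A NULL in a compared column never satisfies the condition.
Matched pairs: 3; unmatched l rows kept: 6; unmatched r rows kept: 6.

(AX, NULL, NULL); (HP, NULL, NULL); (NU, NULL, NULL); (OC, BQ, GN); (OC, NULL, NULL); (SG, SG, RF); (SG, SG, RF); (UI, NULL, NULL); (NULL, BQ, RF); (NULL, EZ, RF); (NULL, GN, GN); (NULL, KW, GN); (NULL, MT, MT); (NULL, NU, GN); (NULL, NULL, NULL)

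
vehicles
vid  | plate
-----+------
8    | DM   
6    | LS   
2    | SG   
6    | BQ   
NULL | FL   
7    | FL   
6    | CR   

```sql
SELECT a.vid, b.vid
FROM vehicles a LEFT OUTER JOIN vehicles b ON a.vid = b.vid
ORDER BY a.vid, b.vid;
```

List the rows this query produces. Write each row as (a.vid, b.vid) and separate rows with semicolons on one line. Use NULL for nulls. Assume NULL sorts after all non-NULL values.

(2, 2); (6, 6); (6, 6); (6, 6); (6, 6); (6, 6); (6, 6); (6, 6); (6, 6); (6, 6); (7, 7); (8, 8); (NULL, NULL)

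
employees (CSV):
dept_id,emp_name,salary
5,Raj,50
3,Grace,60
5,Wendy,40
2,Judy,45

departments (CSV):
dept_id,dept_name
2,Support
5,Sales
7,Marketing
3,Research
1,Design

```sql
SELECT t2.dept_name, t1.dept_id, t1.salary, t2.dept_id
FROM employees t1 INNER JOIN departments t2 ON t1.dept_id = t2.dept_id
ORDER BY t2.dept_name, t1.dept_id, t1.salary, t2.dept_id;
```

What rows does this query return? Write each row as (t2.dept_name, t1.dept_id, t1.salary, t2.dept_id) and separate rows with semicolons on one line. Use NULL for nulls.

INNER JOIN keeps only pairs where the ON condition holds.
Matching on t1.dept_id = t2.dept_id.
- t1 row (dept_id=5): matches 1 t2 row(s) → 1 output row(s).
- t1 row (dept_id=3): matches 1 t2 row(s) → 1 output row(s).
- t1 row (dept_id=5): matches 1 t2 row(s) → 1 output row(s).
- t1 row (dept_id=2): matches 1 t2 row(s) → 1 output row(s).
After projecting and ordering:
t2.dept_name | t1.dept_id | t1.salary | t2.dept_id
Research | 3 | 60 | 3
Sales | 5 | 40 | 5
Sales | 5 | 50 | 5
Support | 2 | 45 | 2

(Research, 3, 60, 3); (Sales, 5, 40, 5); (Sales, 5, 50, 5); (Support, 2, 45, 2)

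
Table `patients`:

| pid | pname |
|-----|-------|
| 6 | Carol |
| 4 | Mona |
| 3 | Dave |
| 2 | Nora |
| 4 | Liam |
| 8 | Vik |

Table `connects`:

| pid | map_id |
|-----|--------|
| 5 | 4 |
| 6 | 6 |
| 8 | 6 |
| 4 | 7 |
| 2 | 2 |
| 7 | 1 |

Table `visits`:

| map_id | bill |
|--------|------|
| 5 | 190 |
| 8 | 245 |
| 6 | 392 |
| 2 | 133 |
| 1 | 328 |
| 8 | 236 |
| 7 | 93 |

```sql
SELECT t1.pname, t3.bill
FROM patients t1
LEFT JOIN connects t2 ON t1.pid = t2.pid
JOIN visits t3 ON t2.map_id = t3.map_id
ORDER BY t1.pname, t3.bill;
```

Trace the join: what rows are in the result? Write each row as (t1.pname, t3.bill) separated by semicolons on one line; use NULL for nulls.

Step 1 — t1 LEFT JOIN t2 on pid → 6 row(s).
Then INNER JOIN `visits t3` on map_id: keep only rows whose t2.map_id appears in t3.

(Carol, 392); (Liam, 93); (Mona, 93); (Nora, 133); (Vik, 392)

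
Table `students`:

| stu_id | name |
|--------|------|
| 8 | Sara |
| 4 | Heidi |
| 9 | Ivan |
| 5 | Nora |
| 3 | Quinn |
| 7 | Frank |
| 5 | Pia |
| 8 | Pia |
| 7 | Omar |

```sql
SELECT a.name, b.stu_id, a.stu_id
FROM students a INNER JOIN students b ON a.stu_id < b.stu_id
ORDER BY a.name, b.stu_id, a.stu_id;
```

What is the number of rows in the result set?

INNER JOIN keeps only pairs where the ON condition holds.
Matching on a.stu_id < b.stu_id.
- a (stu_id=8) pairs with 1 row(s) of b.
- a (stu_id=4) pairs with 7 row(s) of b.
- a (stu_id=9) has no partner → excluded.
- a (stu_id=5) pairs with 5 row(s) of b.
- a (stu_id=3) pairs with 8 row(s) of b.
- a (stu_id=7) pairs with 3 row(s) of b.
- a (stu_id=5) pairs with 5 row(s) of b.
- a (stu_id=8) pairs with 1 row(s) of b.
- a (stu_id=7) pairs with 3 row(s) of b.
Total: 33 rows.

33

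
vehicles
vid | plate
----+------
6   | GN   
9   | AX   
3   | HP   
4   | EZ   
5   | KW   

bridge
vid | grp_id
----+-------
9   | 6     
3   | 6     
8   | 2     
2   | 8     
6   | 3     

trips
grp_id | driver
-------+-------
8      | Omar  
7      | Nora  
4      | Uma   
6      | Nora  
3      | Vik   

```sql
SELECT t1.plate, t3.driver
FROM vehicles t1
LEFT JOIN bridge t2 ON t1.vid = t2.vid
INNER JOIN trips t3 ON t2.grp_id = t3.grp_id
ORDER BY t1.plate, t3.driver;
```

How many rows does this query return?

3

Evaluate left to right. First `vehicles t1 LEFT JOIN bridge t2` on vid: 5 row(s).
Then INNER JOIN `trips t3` on grp_id: keep only rows whose t2.grp_id appears in t3.
Result: 3 row(s).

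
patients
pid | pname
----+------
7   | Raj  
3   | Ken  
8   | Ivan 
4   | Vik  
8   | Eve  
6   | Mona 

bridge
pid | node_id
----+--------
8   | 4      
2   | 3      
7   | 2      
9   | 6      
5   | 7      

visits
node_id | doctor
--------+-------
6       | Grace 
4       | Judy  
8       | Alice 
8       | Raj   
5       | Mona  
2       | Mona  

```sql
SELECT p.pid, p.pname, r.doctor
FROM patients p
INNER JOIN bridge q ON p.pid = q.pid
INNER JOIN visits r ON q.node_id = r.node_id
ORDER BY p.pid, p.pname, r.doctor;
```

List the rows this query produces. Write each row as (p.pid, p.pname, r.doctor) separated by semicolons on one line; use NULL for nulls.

(7, Raj, Mona); (8, Eve, Judy); (8, Ivan, Judy)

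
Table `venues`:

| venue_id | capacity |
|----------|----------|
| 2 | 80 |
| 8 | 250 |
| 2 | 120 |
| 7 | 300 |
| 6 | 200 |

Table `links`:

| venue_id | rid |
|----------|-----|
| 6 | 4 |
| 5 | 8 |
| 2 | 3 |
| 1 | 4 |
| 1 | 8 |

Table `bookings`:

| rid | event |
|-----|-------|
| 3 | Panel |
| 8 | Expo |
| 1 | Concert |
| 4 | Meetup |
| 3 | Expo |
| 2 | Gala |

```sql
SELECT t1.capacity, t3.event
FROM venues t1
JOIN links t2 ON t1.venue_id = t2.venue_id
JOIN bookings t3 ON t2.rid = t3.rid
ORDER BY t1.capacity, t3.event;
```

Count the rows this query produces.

5

Joins associate left-to-right: venues INNER JOIN links on venue_id gives 3 intermediate row(s).
Then INNER JOIN `bookings t3` on rid: keep only rows whose t2.rid appears in t3.
Result: 5 row(s).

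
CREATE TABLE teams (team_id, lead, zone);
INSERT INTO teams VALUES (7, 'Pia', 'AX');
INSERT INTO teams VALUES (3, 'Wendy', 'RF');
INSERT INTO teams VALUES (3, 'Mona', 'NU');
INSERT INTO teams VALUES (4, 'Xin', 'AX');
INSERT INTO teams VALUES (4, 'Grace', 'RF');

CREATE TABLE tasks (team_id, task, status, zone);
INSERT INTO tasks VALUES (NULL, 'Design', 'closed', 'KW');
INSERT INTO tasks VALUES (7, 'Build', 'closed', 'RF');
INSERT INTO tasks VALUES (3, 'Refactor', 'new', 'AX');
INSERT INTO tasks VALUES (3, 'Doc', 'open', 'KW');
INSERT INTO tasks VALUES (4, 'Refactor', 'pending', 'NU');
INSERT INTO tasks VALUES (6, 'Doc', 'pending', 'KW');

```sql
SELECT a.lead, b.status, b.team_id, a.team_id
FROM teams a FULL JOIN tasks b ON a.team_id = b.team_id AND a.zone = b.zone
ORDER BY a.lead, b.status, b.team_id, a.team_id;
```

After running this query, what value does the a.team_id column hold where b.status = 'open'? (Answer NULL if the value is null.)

NULL

FULL OUTER JOIN keeps every row from both sides; unmatched rows get NULL for the other side's columns.
Matching on a.team_id = b.team_id AND a.zone = b.zone. A NULL in a compared column never satisfies the condition.
- team_id=7, zone=AX: no b row matches, row kept with b columns NULL.
- team_id=3, zone=RF: no b row matches, row kept with b columns NULL.
- team_id=3, zone=NU: no b row matches, row kept with b columns NULL.
- team_id=4, zone=AX: no b row matches, row kept with b columns NULL.
- team_id=4, zone=RF: no b row matches, row kept with b columns NULL.
- 6 row(s) from b found no a partner → padded with NULL.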